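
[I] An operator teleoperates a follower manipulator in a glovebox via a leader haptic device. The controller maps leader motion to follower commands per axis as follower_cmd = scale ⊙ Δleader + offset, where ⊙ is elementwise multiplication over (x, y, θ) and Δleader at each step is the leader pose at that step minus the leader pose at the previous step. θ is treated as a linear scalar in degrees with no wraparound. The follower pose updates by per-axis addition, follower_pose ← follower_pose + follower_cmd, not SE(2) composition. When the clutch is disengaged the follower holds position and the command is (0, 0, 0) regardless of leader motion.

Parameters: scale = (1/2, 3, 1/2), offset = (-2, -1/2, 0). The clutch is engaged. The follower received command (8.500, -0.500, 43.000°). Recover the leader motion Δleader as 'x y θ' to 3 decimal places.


21.000 0.000 86.000

axis x: (8.500 − -2) / (1/2) = 21.000
axis y: (-0.500 − -1/2) / (3) = 0.000
axis θ: (43.000 − 0) / (1/2) = 86.000


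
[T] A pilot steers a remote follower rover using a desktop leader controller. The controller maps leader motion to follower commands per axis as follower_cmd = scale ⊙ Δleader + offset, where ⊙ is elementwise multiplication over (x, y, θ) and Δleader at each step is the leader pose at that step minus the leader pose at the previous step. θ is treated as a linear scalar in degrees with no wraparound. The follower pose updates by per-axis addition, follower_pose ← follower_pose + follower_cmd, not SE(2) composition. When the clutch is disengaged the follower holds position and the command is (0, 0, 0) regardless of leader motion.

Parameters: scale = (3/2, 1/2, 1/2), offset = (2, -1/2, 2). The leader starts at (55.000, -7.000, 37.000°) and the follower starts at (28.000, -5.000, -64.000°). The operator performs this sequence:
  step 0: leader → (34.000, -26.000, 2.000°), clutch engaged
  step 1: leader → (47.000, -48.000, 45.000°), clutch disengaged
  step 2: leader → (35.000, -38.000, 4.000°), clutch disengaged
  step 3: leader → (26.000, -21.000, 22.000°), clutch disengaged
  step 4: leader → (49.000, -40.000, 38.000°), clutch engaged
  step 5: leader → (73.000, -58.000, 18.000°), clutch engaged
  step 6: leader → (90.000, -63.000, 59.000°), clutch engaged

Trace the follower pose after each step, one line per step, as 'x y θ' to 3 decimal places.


-1.500 -15.000 -79.500
-1.500 -15.000 -79.500
-1.500 -15.000 -79.500
-1.500 -15.000 -79.500
35.000 -25.000 -69.500
73.000 -34.500 -77.500
100.500 -37.500 -55.000

step 0: Δleader=(-21.000, -19.000, -35.000°), engaged; cmd=(-29.500, -10.000, -15.500°) → follower=(-1.500, -15.000, -79.500°)
step 1: Δleader=(13.000, -22.000, 43.000°), disengaged; cmd=(0,0,0) → follower holds at (-1.500, -15.000, -79.500°)
step 2: Δleader=(-12.000, 10.000, -41.000°), disengaged; cmd=(0,0,0) → follower holds at (-1.500, -15.000, -79.500°)
step 3: Δleader=(-9.000, 17.000, 18.000°), disengaged; cmd=(0,0,0) → follower holds at (-1.500, -15.000, -79.500°)
step 4: Δleader=(23.000, -19.000, 16.000°), engaged; cmd=(36.500, -10.000, 10.000°) → follower=(35.000, -25.000, -69.500°)
step 5: Δleader=(24.000, -18.000, -20.000°), engaged; cmd=(38.000, -9.500, -8.000°) → follower=(73.000, -34.500, -77.500°)
step 6: Δleader=(17.000, -5.000, 41.000°), engaged; cmd=(27.500, -3.000, 22.500°) → follower=(100.500, -37.500, -55.000°)


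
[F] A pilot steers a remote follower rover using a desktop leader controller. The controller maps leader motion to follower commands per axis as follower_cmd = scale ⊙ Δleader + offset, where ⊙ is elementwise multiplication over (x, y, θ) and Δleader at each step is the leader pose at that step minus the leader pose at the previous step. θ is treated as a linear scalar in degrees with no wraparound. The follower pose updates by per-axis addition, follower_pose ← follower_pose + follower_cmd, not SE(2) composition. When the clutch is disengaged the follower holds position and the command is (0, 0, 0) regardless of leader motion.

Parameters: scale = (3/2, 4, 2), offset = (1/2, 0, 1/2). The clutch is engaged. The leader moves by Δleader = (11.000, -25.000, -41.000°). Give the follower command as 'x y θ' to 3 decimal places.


axis x: 3/2·11.000 + 1/2 = 17.000
axis y: 4·-25.000 + 0 = -100.000
axis θ: 2·-41.000 + 1/2 = -81.500

17.000 -100.000 -81.500


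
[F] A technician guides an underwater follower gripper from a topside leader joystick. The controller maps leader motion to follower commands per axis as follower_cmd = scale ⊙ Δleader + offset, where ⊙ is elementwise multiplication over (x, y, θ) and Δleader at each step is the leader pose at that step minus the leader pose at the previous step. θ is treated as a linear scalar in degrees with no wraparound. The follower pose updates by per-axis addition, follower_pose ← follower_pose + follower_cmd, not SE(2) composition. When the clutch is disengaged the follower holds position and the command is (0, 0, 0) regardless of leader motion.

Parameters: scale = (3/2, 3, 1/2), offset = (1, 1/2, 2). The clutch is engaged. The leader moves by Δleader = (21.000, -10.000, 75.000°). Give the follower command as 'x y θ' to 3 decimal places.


32.500 -29.500 39.500

axis x: 3/2·21.000 + 1 = 32.500
axis y: 3·-10.000 + 1/2 = -29.500
axis θ: 1/2·75.000 + 2 = 39.500


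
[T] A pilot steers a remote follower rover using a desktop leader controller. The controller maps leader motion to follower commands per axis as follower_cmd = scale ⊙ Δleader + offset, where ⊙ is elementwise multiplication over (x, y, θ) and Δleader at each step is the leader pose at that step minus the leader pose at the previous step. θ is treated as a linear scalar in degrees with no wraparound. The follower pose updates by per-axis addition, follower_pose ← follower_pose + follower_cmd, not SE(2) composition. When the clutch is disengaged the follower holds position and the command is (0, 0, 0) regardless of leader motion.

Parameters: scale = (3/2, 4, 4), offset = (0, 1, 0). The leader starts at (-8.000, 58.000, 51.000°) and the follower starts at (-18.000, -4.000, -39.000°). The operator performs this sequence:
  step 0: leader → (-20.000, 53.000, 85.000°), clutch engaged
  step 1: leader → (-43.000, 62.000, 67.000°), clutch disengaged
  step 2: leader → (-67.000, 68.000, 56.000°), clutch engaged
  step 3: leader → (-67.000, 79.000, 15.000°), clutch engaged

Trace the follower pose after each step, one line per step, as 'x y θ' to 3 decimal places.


-36.000 -23.000 97.000
-36.000 -23.000 97.000
-72.000 2.000 53.000
-72.000 47.000 -111.000

step 0: Δleader=(-12.000, -5.000, 34.000°), engaged; cmd=(-18.000, -19.000, 136.000°) → follower=(-36.000, -23.000, 97.000°)
step 1: Δleader=(-23.000, 9.000, -18.000°), disengaged; cmd=(0,0,0) → follower holds at (-36.000, -23.000, 97.000°)
step 2: Δleader=(-24.000, 6.000, -11.000°), engaged; cmd=(-36.000, 25.000, -44.000°) → follower=(-72.000, 2.000, 53.000°)
step 3: Δleader=(0.000, 11.000, -41.000°), engaged; cmd=(0.000, 45.000, -164.000°) → follower=(-72.000, 47.000, -111.000°)


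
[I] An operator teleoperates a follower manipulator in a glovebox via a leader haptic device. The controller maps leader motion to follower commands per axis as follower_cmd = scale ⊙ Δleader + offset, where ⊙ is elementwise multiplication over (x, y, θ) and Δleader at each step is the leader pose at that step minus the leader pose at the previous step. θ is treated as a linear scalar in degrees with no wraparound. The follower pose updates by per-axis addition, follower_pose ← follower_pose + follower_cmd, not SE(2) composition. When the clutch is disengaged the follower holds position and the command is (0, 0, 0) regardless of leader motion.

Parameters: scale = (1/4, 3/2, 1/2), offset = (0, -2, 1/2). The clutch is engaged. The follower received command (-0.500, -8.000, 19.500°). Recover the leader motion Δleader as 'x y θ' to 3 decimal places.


-2.000 -4.000 38.000

axis x: (-0.500 − 0) / (1/4) = -2.000
axis y: (-8.000 − -2) / (3/2) = -4.000
axis θ: (19.500 − 1/2) / (1/2) = 38.000


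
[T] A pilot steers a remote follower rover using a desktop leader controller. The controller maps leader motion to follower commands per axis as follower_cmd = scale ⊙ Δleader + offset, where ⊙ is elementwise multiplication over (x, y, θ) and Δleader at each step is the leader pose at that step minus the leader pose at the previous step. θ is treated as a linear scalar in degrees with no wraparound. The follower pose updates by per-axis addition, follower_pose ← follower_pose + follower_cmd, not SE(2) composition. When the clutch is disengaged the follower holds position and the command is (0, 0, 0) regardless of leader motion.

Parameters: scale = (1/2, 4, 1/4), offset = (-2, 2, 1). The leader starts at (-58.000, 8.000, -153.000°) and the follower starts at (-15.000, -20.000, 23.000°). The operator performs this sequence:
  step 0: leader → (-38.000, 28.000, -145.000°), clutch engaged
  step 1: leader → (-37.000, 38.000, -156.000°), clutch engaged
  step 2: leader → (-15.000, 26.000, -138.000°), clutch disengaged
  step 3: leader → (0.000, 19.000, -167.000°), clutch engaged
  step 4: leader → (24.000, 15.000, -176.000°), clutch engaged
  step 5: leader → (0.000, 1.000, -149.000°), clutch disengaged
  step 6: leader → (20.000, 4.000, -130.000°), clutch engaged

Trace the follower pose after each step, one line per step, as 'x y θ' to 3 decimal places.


step 0: Δleader=(20.000, 20.000, 8.000°), engaged; cmd=(8.000, 82.000, 3.000°) → follower=(-7.000, 62.000, 26.000°)
step 1: Δleader=(1.000, 10.000, -11.000°), engaged; cmd=(-1.500, 42.000, -1.750°) → follower=(-8.500, 104.000, 24.250°)
step 2: Δleader=(22.000, -12.000, 18.000°), disengaged; cmd=(0,0,0) → follower holds at (-8.500, 104.000, 24.250°)
step 3: Δleader=(15.000, -7.000, -29.000°), engaged; cmd=(5.500, -26.000, -6.250°) → follower=(-3.000, 78.000, 18.000°)
step 4: Δleader=(24.000, -4.000, -9.000°), engaged; cmd=(10.000, -14.000, -1.250°) → follower=(7.000, 64.000, 16.750°)
step 5: Δleader=(-24.000, -14.000, 27.000°), disengaged; cmd=(0,0,0) → follower holds at (7.000, 64.000, 16.750°)
step 6: Δleader=(20.000, 3.000, 19.000°), engaged; cmd=(8.000, 14.000, 5.750°) → follower=(15.000, 78.000, 22.500°)

-7.000 62.000 26.000
-8.500 104.000 24.250
-8.500 104.000 24.250
-3.000 78.000 18.000
7.000 64.000 16.750
7.000 64.000 16.750
15.000 78.000 22.500


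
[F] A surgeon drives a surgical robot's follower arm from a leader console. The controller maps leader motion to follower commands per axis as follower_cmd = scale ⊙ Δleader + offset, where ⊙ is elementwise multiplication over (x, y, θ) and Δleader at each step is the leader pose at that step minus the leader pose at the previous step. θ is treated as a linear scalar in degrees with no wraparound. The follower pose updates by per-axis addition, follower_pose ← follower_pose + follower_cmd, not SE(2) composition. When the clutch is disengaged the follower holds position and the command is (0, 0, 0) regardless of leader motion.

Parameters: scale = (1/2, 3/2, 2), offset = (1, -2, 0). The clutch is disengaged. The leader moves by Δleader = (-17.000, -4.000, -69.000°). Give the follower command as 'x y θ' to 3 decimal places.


clutch disengaged → follower holds; cmd = (0, 0, 0)

0.000 0.000 0.000


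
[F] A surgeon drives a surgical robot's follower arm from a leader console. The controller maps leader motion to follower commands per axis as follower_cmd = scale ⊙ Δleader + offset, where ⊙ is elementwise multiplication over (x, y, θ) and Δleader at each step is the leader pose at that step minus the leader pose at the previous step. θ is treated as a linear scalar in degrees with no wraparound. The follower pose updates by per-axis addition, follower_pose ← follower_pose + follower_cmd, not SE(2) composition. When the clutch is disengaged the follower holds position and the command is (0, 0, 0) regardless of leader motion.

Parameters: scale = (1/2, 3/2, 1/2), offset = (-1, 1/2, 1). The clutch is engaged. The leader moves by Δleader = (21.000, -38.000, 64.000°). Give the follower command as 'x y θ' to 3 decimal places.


9.500 -56.500 33.000

axis x: 1/2·21.000 + -1 = 9.500
axis y: 3/2·-38.000 + 1/2 = -56.500
axis θ: 1/2·64.000 + 1 = 33.000


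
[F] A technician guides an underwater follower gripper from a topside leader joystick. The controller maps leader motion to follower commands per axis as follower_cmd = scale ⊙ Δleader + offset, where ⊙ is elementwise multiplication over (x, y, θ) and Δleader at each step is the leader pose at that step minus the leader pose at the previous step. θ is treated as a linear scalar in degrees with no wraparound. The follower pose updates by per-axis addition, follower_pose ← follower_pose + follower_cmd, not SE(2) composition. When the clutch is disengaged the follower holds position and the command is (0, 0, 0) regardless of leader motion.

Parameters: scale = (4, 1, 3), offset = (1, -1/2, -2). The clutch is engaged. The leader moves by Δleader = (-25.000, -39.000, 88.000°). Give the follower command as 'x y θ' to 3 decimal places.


axis x: 4·-25.000 + 1 = -99.000
axis y: 1·-39.000 + -1/2 = -39.500
axis θ: 3·88.000 + -2 = 262.000

-99.000 -39.500 262.000


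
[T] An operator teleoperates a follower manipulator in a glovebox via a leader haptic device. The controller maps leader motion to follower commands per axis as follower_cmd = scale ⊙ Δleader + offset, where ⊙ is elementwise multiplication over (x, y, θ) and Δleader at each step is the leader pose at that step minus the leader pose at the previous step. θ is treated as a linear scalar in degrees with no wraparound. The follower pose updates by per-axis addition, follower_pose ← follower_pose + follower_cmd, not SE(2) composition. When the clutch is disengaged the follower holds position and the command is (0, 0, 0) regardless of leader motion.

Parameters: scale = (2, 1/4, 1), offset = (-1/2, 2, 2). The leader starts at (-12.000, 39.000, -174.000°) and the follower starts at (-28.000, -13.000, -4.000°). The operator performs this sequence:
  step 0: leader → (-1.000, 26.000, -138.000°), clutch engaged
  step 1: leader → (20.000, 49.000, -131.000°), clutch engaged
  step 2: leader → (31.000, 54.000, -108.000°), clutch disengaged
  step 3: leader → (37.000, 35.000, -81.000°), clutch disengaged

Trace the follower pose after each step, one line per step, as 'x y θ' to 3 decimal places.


step 0: Δleader=(11.000, -13.000, 36.000°), engaged; cmd=(21.500, -1.250, 38.000°) → follower=(-6.500, -14.250, 34.000°)
step 1: Δleader=(21.000, 23.000, 7.000°), engaged; cmd=(41.500, 7.750, 9.000°) → follower=(35.000, -6.500, 43.000°)
step 2: Δleader=(11.000, 5.000, 23.000°), disengaged; cmd=(0,0,0) → follower holds at (35.000, -6.500, 43.000°)
step 3: Δleader=(6.000, -19.000, 27.000°), disengaged; cmd=(0,0,0) → follower holds at (35.000, -6.500, 43.000°)

-6.500 -14.250 34.000
35.000 -6.500 43.000
35.000 -6.500 43.000
35.000 -6.500 43.000


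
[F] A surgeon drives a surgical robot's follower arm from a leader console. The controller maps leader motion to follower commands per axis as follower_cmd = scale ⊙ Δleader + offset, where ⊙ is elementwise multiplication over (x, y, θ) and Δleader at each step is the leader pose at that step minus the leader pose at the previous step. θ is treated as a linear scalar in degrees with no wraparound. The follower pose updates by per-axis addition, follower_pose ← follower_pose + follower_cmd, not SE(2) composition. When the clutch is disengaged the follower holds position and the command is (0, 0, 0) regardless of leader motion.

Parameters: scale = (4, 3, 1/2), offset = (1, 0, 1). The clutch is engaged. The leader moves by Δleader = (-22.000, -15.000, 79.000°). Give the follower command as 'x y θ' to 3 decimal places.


axis x: 4·-22.000 + 1 = -87.000
axis y: 3·-15.000 + 0 = -45.000
axis θ: 1/2·79.000 + 1 = 40.500

-87.000 -45.000 40.500


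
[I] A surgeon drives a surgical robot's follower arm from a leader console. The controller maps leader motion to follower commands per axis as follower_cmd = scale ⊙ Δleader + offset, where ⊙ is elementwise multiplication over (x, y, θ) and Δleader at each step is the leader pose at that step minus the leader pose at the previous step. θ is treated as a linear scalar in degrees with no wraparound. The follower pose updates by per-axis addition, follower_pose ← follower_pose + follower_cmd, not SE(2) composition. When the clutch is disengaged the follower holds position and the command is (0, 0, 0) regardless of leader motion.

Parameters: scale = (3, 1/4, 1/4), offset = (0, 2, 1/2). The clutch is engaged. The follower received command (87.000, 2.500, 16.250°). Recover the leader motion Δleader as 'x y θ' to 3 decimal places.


29.000 2.000 63.000

axis x: (87.000 − 0) / (3) = 29.000
axis y: (2.500 − 2) / (1/4) = 2.000
axis θ: (16.250 − 1/2) / (1/4) = 63.000


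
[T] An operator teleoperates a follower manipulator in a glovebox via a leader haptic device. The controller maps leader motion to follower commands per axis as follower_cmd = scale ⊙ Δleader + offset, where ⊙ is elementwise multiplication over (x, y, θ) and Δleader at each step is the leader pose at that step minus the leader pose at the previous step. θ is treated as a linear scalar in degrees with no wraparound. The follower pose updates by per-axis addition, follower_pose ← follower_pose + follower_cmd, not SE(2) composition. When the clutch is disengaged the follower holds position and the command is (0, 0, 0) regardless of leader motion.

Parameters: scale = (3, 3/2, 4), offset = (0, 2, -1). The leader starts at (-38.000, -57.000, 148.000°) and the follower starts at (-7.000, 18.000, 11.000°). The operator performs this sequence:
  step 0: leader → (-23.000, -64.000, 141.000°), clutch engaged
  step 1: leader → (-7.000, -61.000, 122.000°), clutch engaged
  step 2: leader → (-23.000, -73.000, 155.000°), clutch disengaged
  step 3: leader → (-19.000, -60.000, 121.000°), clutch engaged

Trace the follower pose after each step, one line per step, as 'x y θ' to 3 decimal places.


step 0: Δleader=(15.000, -7.000, -7.000°), engaged; cmd=(45.000, -8.500, -29.000°) → follower=(38.000, 9.500, -18.000°)
step 1: Δleader=(16.000, 3.000, -19.000°), engaged; cmd=(48.000, 6.500, -77.000°) → follower=(86.000, 16.000, -95.000°)
step 2: Δleader=(-16.000, -12.000, 33.000°), disengaged; cmd=(0,0,0) → follower holds at (86.000, 16.000, -95.000°)
step 3: Δleader=(4.000, 13.000, -34.000°), engaged; cmd=(12.000, 21.500, -137.000°) → follower=(98.000, 37.500, -232.000°)

38.000 9.500 -18.000
86.000 16.000 -95.000
86.000 16.000 -95.000
98.000 37.500 -232.000


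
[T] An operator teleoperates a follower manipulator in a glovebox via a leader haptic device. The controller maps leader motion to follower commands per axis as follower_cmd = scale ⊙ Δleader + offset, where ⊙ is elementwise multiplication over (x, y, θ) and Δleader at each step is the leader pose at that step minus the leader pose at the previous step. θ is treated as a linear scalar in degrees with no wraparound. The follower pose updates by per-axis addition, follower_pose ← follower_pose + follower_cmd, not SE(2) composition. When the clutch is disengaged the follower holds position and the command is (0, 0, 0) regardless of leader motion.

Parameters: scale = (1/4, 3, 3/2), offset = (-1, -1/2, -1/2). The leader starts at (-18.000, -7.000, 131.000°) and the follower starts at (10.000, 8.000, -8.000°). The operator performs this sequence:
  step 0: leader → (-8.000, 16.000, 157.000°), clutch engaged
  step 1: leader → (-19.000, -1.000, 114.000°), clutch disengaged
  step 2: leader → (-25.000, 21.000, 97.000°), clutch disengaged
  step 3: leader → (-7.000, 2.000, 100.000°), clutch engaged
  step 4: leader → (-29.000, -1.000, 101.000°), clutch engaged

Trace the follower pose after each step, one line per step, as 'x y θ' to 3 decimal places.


step 0: Δleader=(10.000, 23.000, 26.000°), engaged; cmd=(1.500, 68.500, 38.500°) → follower=(11.500, 76.500, 30.500°)
step 1: Δleader=(-11.000, -17.000, -43.000°), disengaged; cmd=(0,0,0) → follower holds at (11.500, 76.500, 30.500°)
step 2: Δleader=(-6.000, 22.000, -17.000°), disengaged; cmd=(0,0,0) → follower holds at (11.500, 76.500, 30.500°)
step 3: Δleader=(18.000, -19.000, 3.000°), engaged; cmd=(3.500, -57.500, 4.000°) → follower=(15.000, 19.000, 34.500°)
step 4: Δleader=(-22.000, -3.000, 1.000°), engaged; cmd=(-6.500, -9.500, 1.000°) → follower=(8.500, 9.500, 35.500°)

11.500 76.500 30.500
11.500 76.500 30.500
11.500 76.500 30.500
15.000 19.000 34.500
8.500 9.500 35.500


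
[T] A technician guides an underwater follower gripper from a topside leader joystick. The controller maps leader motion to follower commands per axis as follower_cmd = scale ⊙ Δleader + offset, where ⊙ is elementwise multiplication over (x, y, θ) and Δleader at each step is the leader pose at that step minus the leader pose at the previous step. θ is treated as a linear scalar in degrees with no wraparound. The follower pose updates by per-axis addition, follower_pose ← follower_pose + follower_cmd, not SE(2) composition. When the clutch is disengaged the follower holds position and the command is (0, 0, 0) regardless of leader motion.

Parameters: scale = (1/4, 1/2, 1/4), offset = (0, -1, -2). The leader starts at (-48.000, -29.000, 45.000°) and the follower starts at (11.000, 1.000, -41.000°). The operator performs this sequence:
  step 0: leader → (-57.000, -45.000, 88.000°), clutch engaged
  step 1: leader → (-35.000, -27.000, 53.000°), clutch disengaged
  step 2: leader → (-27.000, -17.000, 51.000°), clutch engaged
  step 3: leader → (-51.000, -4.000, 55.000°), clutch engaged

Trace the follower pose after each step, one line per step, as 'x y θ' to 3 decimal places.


step 0: Δleader=(-9.000, -16.000, 43.000°), engaged; cmd=(-2.250, -9.000, 8.750°) → follower=(8.750, -8.000, -32.250°)
step 1: Δleader=(22.000, 18.000, -35.000°), disengaged; cmd=(0,0,0) → follower holds at (8.750, -8.000, -32.250°)
step 2: Δleader=(8.000, 10.000, -2.000°), engaged; cmd=(2.000, 4.000, -2.500°) → follower=(10.750, -4.000, -34.750°)
step 3: Δleader=(-24.000, 13.000, 4.000°), engaged; cmd=(-6.000, 5.500, -1.000°) → follower=(4.750, 1.500, -35.750°)

8.750 -8.000 -32.250
8.750 -8.000 -32.250
10.750 -4.000 -34.750
4.750 1.500 -35.750


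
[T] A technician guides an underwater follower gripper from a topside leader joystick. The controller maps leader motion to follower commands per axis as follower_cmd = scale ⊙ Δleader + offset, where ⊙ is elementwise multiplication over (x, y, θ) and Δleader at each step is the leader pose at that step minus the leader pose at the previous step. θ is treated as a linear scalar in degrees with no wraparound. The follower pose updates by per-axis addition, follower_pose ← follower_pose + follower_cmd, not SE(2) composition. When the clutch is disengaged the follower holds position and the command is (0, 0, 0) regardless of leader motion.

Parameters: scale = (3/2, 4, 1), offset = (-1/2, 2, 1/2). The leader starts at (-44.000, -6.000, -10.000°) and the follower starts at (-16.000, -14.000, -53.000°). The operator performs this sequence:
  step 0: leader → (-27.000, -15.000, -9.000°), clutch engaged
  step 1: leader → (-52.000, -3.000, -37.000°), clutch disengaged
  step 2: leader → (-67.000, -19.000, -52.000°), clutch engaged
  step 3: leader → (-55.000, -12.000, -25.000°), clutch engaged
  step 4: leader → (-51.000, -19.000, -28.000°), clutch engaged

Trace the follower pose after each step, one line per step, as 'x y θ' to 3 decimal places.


9.000 -48.000 -51.500
9.000 -48.000 -51.500
-14.000 -110.000 -66.000
3.500 -80.000 -38.500
9.000 -106.000 -41.000

step 0: Δleader=(17.000, -9.000, 1.000°), engaged; cmd=(25.000, -34.000, 1.500°) → follower=(9.000, -48.000, -51.500°)
step 1: Δleader=(-25.000, 12.000, -28.000°), disengaged; cmd=(0,0,0) → follower holds at (9.000, -48.000, -51.500°)
step 2: Δleader=(-15.000, -16.000, -15.000°), engaged; cmd=(-23.000, -62.000, -14.500°) → follower=(-14.000, -110.000, -66.000°)
step 3: Δleader=(12.000, 7.000, 27.000°), engaged; cmd=(17.500, 30.000, 27.500°) → follower=(3.500, -80.000, -38.500°)
step 4: Δleader=(4.000, -7.000, -3.000°), engaged; cmd=(5.500, -26.000, -2.500°) → follower=(9.000, -106.000, -41.000°)


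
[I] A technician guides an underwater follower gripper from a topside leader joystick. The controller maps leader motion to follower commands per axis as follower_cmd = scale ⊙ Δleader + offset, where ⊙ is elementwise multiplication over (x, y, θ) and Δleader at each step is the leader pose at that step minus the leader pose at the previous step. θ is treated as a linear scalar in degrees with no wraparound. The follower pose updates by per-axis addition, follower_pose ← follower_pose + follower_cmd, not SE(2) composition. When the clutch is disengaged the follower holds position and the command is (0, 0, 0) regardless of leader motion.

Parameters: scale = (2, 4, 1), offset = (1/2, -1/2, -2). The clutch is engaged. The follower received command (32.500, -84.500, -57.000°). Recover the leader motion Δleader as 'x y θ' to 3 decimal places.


16.000 -21.000 -55.000

axis x: (32.500 − 1/2) / (2) = 16.000
axis y: (-84.500 − -1/2) / (4) = -21.000
axis θ: (-57.000 − -2) / (1) = -55.000


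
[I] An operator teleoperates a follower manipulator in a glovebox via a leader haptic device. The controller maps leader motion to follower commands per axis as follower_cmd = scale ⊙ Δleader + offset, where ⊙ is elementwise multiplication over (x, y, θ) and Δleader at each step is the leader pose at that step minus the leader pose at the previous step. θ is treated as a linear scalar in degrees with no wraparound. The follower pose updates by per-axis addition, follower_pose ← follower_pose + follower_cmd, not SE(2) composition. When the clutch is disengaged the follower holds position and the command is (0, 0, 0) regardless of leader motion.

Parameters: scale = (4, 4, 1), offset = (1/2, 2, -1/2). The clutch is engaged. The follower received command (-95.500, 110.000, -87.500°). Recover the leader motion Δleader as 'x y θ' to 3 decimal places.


-24.000 27.000 -87.000

axis x: (-95.500 − 1/2) / (4) = -24.000
axis y: (110.000 − 2) / (4) = 27.000
axis θ: (-87.500 − -1/2) / (1) = -87.000


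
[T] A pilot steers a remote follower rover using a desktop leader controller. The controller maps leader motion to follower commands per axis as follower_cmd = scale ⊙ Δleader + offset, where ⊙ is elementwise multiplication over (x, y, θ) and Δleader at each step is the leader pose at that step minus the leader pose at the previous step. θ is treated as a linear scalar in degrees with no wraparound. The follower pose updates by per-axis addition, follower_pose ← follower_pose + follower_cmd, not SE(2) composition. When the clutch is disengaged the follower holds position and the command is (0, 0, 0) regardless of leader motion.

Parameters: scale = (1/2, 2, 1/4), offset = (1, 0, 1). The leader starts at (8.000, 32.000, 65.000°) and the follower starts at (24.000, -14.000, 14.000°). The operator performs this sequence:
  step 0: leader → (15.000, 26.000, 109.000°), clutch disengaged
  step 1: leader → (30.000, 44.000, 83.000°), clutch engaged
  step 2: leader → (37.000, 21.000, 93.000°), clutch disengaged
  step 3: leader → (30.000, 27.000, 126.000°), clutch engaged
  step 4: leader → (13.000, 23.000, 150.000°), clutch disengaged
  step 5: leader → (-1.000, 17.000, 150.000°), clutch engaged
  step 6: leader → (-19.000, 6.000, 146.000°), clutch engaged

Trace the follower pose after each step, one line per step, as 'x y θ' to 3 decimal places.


step 0: Δleader=(7.000, -6.000, 44.000°), disengaged; cmd=(0,0,0) → follower holds at (24.000, -14.000, 14.000°)
step 1: Δleader=(15.000, 18.000, -26.000°), engaged; cmd=(8.500, 36.000, -5.500°) → follower=(32.500, 22.000, 8.500°)
step 2: Δleader=(7.000, -23.000, 10.000°), disengaged; cmd=(0,0,0) → follower holds at (32.500, 22.000, 8.500°)
step 3: Δleader=(-7.000, 6.000, 33.000°), engaged; cmd=(-2.500, 12.000, 9.250°) → follower=(30.000, 34.000, 17.750°)
step 4: Δleader=(-17.000, -4.000, 24.000°), disengaged; cmd=(0,0,0) → follower holds at (30.000, 34.000, 17.750°)
step 5: Δleader=(-14.000, -6.000, 0.000°), engaged; cmd=(-6.000, -12.000, 1.000°) → follower=(24.000, 22.000, 18.750°)
step 6: Δleader=(-18.000, -11.000, -4.000°), engaged; cmd=(-8.000, -22.000, 0.000°) → follower=(16.000, 0.000, 18.750°)

24.000 -14.000 14.000
32.500 22.000 8.500
32.500 22.000 8.500
30.000 34.000 17.750
30.000 34.000 17.750
24.000 22.000 18.750
16.000 0.000 18.750


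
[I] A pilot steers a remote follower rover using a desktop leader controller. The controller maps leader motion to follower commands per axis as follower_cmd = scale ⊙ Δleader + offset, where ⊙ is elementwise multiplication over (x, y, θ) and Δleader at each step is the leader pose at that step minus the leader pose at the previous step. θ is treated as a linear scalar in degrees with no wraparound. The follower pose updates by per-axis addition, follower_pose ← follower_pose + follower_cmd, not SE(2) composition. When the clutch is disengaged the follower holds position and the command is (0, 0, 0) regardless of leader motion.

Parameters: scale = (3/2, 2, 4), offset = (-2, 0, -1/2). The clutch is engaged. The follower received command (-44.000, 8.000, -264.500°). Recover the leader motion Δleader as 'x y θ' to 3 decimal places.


-28.000 4.000 -66.000

axis x: (-44.000 − -2) / (3/2) = -28.000
axis y: (8.000 − 0) / (2) = 4.000
axis θ: (-264.500 − -1/2) / (4) = -66.000


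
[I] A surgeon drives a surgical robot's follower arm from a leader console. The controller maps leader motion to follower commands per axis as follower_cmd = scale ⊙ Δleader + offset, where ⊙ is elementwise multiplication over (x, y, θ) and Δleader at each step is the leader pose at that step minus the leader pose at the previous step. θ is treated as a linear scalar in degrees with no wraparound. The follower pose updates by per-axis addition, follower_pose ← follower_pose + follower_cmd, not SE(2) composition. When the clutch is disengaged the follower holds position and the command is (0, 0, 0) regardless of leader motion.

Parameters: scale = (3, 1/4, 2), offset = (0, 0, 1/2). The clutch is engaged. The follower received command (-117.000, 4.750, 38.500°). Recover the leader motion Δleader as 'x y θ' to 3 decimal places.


-39.000 19.000 19.000

axis x: (-117.000 − 0) / (3) = -39.000
axis y: (4.750 − 0) / (1/4) = 19.000
axis θ: (38.500 − 1/2) / (2) = 19.000


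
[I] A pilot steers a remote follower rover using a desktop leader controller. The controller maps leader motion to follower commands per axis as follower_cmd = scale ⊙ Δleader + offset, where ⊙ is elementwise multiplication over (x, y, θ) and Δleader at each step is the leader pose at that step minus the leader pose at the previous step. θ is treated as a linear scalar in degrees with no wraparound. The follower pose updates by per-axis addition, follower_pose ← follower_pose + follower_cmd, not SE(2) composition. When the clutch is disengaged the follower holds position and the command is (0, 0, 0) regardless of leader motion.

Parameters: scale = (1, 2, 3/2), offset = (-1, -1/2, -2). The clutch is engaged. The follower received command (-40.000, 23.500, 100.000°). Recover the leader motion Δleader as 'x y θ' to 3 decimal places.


axis x: (-40.000 − -1) / (1) = -39.000
axis y: (23.500 − -1/2) / (2) = 12.000
axis θ: (100.000 − -2) / (3/2) = 68.000

-39.000 12.000 68.000


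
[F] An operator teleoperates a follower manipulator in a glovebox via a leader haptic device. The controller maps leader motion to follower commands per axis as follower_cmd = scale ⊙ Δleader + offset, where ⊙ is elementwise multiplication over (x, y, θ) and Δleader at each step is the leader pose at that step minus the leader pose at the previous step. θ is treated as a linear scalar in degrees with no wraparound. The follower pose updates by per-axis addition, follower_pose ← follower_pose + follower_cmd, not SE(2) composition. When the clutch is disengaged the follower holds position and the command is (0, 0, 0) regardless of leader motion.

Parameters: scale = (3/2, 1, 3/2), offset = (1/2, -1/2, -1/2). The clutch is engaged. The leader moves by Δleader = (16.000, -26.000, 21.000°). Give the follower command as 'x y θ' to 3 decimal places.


axis x: 3/2·16.000 + 1/2 = 24.500
axis y: 1·-26.000 + -1/2 = -26.500
axis θ: 3/2·21.000 + -1/2 = 31.000

24.500 -26.500 31.000


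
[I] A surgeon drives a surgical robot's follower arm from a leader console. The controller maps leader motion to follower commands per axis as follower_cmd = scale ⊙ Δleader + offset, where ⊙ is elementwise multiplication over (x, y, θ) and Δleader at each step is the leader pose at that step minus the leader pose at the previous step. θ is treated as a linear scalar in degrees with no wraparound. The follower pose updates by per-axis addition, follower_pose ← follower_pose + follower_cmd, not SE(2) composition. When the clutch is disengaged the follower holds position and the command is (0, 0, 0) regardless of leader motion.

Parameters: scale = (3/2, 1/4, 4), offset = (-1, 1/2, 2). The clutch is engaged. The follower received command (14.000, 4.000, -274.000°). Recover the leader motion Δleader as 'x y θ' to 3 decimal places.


axis x: (14.000 − -1) / (3/2) = 10.000
axis y: (4.000 − 1/2) / (1/4) = 14.000
axis θ: (-274.000 − 2) / (4) = -69.000

10.000 14.000 -69.000


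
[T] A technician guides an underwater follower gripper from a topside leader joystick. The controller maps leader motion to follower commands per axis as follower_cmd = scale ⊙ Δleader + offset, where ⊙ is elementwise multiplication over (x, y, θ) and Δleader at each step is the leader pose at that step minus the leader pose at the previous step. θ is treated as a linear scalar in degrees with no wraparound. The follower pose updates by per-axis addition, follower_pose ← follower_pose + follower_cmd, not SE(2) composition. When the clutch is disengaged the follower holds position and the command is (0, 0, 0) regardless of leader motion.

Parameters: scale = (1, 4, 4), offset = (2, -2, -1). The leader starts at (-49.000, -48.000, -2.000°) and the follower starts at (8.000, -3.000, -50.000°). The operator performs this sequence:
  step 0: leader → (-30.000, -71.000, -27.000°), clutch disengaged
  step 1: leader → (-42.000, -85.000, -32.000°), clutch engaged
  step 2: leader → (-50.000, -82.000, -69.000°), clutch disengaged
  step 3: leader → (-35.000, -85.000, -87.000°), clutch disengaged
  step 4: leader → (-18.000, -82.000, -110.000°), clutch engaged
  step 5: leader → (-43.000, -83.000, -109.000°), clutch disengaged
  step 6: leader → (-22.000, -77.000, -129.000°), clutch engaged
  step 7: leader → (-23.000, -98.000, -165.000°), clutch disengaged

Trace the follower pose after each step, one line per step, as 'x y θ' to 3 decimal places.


8.000 -3.000 -50.000
-2.000 -61.000 -71.000
-2.000 -61.000 -71.000
-2.000 -61.000 -71.000
17.000 -51.000 -164.000
17.000 -51.000 -164.000
40.000 -29.000 -245.000
40.000 -29.000 -245.000

step 0: Δleader=(19.000, -23.000, -25.000°), disengaged; cmd=(0,0,0) → follower holds at (8.000, -3.000, -50.000°)
step 1: Δleader=(-12.000, -14.000, -5.000°), engaged; cmd=(-10.000, -58.000, -21.000°) → follower=(-2.000, -61.000, -71.000°)
step 2: Δleader=(-8.000, 3.000, -37.000°), disengaged; cmd=(0,0,0) → follower holds at (-2.000, -61.000, -71.000°)
step 3: Δleader=(15.000, -3.000, -18.000°), disengaged; cmd=(0,0,0) → follower holds at (-2.000, -61.000, -71.000°)
step 4: Δleader=(17.000, 3.000, -23.000°), engaged; cmd=(19.000, 10.000, -93.000°) → follower=(17.000, -51.000, -164.000°)
step 5: Δleader=(-25.000, -1.000, 1.000°), disengaged; cmd=(0,0,0) → follower holds at (17.000, -51.000, -164.000°)
step 6: Δleader=(21.000, 6.000, -20.000°), engaged; cmd=(23.000, 22.000, -81.000°) → follower=(40.000, -29.000, -245.000°)
step 7: Δleader=(-1.000, -21.000, -36.000°), disengaged; cmd=(0,0,0) → follower holds at (40.000, -29.000, -245.000°)


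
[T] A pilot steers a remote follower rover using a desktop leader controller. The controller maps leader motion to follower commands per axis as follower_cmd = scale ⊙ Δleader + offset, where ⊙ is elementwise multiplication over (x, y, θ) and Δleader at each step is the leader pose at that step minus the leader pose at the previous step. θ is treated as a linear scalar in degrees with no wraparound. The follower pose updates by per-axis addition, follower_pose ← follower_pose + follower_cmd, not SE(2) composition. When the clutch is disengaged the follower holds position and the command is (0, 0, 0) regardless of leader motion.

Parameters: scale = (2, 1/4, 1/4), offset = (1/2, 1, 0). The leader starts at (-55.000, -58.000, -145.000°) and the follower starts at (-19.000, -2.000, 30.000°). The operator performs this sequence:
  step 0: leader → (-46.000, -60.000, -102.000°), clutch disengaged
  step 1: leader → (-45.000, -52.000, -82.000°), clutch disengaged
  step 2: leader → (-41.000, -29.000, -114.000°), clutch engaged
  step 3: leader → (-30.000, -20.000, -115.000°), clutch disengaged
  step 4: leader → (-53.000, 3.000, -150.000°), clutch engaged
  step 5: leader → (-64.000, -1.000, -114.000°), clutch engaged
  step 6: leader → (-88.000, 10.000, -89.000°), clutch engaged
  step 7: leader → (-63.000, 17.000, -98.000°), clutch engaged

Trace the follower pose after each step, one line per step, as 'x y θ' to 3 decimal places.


-19.000 -2.000 30.000
-19.000 -2.000 30.000
-10.500 4.750 22.000
-10.500 4.750 22.000
-56.000 11.500 13.250
-77.500 11.500 22.250
-125.000 15.250 28.500
-74.500 18.000 26.250

step 0: Δleader=(9.000, -2.000, 43.000°), disengaged; cmd=(0,0,0) → follower holds at (-19.000, -2.000, 30.000°)
step 1: Δleader=(1.000, 8.000, 20.000°), disengaged; cmd=(0,0,0) → follower holds at (-19.000, -2.000, 30.000°)
step 2: Δleader=(4.000, 23.000, -32.000°), engaged; cmd=(8.500, 6.750, -8.000°) → follower=(-10.500, 4.750, 22.000°)
step 3: Δleader=(11.000, 9.000, -1.000°), disengaged; cmd=(0,0,0) → follower holds at (-10.500, 4.750, 22.000°)
step 4: Δleader=(-23.000, 23.000, -35.000°), engaged; cmd=(-45.500, 6.750, -8.750°) → follower=(-56.000, 11.500, 13.250°)
step 5: Δleader=(-11.000, -4.000, 36.000°), engaged; cmd=(-21.500, 0.000, 9.000°) → follower=(-77.500, 11.500, 22.250°)
step 6: Δleader=(-24.000, 11.000, 25.000°), engaged; cmd=(-47.500, 3.750, 6.250°) → follower=(-125.000, 15.250, 28.500°)
step 7: Δleader=(25.000, 7.000, -9.000°), engaged; cmd=(50.500, 2.750, -2.250°) → follower=(-74.500, 18.000, 26.250°)


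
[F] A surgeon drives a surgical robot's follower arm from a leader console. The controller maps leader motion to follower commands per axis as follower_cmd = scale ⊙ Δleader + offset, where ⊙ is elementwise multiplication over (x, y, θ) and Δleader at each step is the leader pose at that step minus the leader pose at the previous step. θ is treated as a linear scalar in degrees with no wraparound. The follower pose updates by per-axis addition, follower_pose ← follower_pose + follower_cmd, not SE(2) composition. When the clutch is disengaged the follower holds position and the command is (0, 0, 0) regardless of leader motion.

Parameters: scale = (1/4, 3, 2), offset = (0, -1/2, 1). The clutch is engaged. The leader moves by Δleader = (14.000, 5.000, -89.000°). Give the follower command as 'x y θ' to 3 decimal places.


3.500 14.500 -177.000

axis x: 1/4·14.000 + 0 = 3.500
axis y: 3·5.000 + -1/2 = 14.500
axis θ: 2·-89.000 + 1 = -177.000
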